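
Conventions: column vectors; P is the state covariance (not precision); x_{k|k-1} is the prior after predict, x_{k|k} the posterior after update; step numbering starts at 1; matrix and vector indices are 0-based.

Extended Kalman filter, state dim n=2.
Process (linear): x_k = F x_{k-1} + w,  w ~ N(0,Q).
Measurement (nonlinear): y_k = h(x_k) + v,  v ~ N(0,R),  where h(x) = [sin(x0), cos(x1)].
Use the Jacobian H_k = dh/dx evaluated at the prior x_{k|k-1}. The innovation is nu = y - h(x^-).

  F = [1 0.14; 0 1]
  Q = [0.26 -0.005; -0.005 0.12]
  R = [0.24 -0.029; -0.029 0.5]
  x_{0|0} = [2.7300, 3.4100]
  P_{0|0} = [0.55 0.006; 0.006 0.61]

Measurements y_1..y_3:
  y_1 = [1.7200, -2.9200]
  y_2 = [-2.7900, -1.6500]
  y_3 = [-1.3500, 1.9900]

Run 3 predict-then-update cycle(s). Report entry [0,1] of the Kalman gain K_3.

step 1: x^-=[3.2074, 3.4100]  P^-=[0.8236 0.0864; 0.0864 0.7300]  H_jac=[-0.9978 0.0000; 0.0000 0.2652]  S=[1.0601 -0.0519; -0.0519 0.5513]  K=[-0.7768 -0.0315; -0.0644 0.3451]  nu=[1.7858, -1.9558]  x^+=[1.8818, 2.6200]  P^+=[0.1859 0.0255; 0.0255 0.6576]
step 2: x^-=[2.2486, 2.6200]  P^-=[0.4660 0.1126; 0.1126 0.7776]  H_jac=[-0.6271 0.0000; 0.0000 -0.4982]  S=[0.4232 0.0062; 0.0062 0.6930]  K=[-0.6893 -0.0748; -0.1587 -0.5576]  nu=[-3.5689, -0.7830]  x^+=[4.7673, 3.6230]  P^+=[0.2603 0.0349; 0.0349 0.5504]
step 3: x^-=[5.2745, 3.6230]  P^-=[0.5409 0.1070; 0.1070 0.6704]  H_jac=[0.5330 0.0000; 0.0000 0.4630]  S=[0.3937 -0.0026; -0.0026 0.6437]  K=[0.7329 0.0799; 0.1480 0.4828]  nu=[-0.5039, 2.8763]  x^+=[5.1351, 4.9371]  P^+=[0.3257 0.0404; 0.0404 0.5121]

K[0,1] = 0.0799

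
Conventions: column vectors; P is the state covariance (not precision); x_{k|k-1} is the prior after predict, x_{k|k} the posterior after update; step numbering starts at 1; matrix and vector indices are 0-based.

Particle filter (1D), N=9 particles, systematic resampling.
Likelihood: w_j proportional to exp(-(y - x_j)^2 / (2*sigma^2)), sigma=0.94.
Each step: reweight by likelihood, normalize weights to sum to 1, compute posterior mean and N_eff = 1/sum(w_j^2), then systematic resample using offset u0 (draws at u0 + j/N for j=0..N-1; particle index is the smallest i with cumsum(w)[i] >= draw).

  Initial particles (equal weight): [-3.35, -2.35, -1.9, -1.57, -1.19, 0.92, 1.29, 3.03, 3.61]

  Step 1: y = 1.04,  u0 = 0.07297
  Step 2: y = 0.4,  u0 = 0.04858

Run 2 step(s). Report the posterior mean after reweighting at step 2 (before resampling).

step 1: w=[0.0000, 0.0007, 0.0035, 0.0097, 0.0275, 0.4555, 0.4433, 0.0488, 0.0109]  mean=1.1222  Neff=2.4548  idx=[5, 5, 5, 5, 6, 6, 6, 6, 7]
step 2: w=[0.1428, 0.1428, 0.1428, 0.1428, 0.1063, 0.1063, 0.1063, 0.1063, 0.0033]  mean=1.0844  Neff=7.8834  idx=[0, 1, 1, 2, 3, 4, 5, 6, 7]

post_mean = 1.0844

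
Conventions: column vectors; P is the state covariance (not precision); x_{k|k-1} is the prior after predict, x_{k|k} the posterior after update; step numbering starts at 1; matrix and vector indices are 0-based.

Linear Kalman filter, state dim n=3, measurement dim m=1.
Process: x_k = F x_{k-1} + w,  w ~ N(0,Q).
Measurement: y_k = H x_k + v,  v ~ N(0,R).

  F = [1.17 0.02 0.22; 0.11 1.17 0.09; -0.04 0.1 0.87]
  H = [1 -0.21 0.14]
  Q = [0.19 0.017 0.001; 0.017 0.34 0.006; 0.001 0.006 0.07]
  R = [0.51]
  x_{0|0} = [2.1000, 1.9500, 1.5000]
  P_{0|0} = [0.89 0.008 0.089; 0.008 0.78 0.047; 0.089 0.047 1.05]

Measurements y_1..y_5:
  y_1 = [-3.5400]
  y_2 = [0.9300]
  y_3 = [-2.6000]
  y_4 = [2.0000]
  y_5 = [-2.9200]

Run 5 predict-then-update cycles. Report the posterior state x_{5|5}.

x_post = [-0.4391, 4.4363, 1.2392]

step 1: x^-=[2.8260, 2.6475, 1.4160]  P^-=[1.5061 0.2053 0.2545; 0.2053 1.4407 0.2317; 0.2545 0.2317 0.8759]  S=[2.0682]  K=[0.7246; -0.0314; 0.1588]  nu=[-6.0083]  x^+=[-1.5275, 2.8359, 0.4619]  P^+=[0.4202 0.2523 0.0165; 0.2523 1.4387 0.2420; 0.0165 0.2420 0.8237]
step 2: x^-=[-1.6289, 3.1915, 0.7465]  P^-=[0.8281 0.5318 0.1974; 0.5318 2.4374 0.4780; 0.1974 0.4780 0.7475]  S=[1.2640]  K=[0.5886; 0.0687; 0.1595]  nu=[3.1246]  x^+=[0.2103, 3.4062, 1.2449]  P^+=[0.3901 0.4807 0.0787; 0.4807 2.4315 0.4642; 0.0787 0.4642 0.7153]
step 3: x^-=[0.5881, 4.1205, 1.4153]  P^-=[0.8267 0.9278 0.2781; 0.9278 3.9020 0.8115; 0.2781 0.8115 0.7078]  S=[1.1631]  K=[0.5767; 0.1909; 0.1777]  nu=[-2.5210]  x^+=[-0.8658, 3.6393, 0.9672]  P^+=[0.4398 0.7998 0.1588; 0.7998 3.8596 0.7720; 0.1588 0.7720 0.6711]
step 4: x^-=[-0.7274, 4.2498, 1.2400]  P^-=[0.9521 1.4945 0.4002; 1.4945 6.0057 1.2869; 0.4002 1.2869 0.7341]  S=[1.1501]  K=[0.6037; 0.3595; 0.2023]  nu=[3.4463]  x^+=[1.3531, 5.4886, 1.9374]  P^+=[0.5330 1.2449 0.2597; 1.2449 5.8571 1.2033; 0.2597 1.2033 0.6870]
step 5: x^-=[2.1192, 6.7449, 2.1802]  P^-=[1.1577 2.2886 0.5734; 2.2886 8.9488 1.9577; 0.5734 1.9577 0.8308]  S=[1.1628]  K=[0.6513; 0.5877; 0.2396]  nu=[-3.9280]  x^+=[-0.4391, 4.4363, 1.2392]  P^+=[0.6644 1.8435 0.3920; 1.8435 8.5472 1.7940; 0.3920 1.7940 0.7640]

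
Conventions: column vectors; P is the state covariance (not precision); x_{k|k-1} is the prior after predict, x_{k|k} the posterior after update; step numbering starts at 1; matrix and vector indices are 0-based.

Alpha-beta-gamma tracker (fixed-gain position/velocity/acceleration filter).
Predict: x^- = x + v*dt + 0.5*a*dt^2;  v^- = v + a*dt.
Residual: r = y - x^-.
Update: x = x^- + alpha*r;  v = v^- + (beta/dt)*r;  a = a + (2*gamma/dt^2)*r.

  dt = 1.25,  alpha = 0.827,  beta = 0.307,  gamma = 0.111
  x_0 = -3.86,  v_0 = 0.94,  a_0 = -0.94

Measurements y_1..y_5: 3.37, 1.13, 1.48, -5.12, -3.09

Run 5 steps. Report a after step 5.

a_post = -0.7496

step 1: x_pred=-3.4194  r=6.7894  x^+=2.1954  v^+=1.4325  a^+=0.0246
step 2: x_pred=4.0053  r=-2.8753  x^+=1.6274  v^+=0.7571  a^+=-0.3839
step 3: x_pred=2.2739  r=-0.7939  x^+=1.6173  v^+=0.0823  a^+=-0.4967
step 4: x_pred=1.3321  r=-6.4521  x^+=-4.0038  v^+=-2.1232  a^+=-1.4134
step 5: x_pred=-7.7620  r=4.6720  x^+=-3.8983  v^+=-2.7425  a^+=-0.7496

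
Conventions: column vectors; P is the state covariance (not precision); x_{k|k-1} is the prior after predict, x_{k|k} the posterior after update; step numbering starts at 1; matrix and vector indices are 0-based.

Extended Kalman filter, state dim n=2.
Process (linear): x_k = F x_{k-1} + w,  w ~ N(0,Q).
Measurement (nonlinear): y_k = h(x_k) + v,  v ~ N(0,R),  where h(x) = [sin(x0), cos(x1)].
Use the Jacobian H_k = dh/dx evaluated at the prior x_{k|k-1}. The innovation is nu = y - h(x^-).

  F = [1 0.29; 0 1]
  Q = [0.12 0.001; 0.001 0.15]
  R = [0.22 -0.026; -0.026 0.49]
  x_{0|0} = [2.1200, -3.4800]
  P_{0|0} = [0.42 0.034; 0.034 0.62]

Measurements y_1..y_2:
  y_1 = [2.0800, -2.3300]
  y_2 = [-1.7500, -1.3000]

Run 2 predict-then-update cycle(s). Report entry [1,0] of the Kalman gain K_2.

step 1: x^-=[1.1108, -3.4800]  P^-=[0.6119 0.2148; 0.2148 0.7700]  H_jac=[0.4439 0.0000; 0.0000 -0.3320]  S=[0.3406 -0.0577; -0.0577 0.5749]  K=[0.7899 -0.0448; 0.2082 -0.4238]  nu=[1.1839, -1.3867]  x^+=[2.1082, -2.6458]  P^+=[0.3941 0.1280; 0.1280 0.6418]
step 2: x^-=[1.3409, -2.6458]  P^-=[0.6423 0.3151; 0.3151 0.7918]  H_jac=[0.2278 0.0000; 0.0000 0.4757]  S=[0.2533 0.0082; 0.0082 0.6692]  K=[0.5707 0.2171; 0.2654 0.5597]  nu=[-2.7237, -0.4204]  x^+=[-0.3047, -3.6039]  P^+=[0.5263 0.1924; 0.1924 0.5619]

K[1,0] = 0.2654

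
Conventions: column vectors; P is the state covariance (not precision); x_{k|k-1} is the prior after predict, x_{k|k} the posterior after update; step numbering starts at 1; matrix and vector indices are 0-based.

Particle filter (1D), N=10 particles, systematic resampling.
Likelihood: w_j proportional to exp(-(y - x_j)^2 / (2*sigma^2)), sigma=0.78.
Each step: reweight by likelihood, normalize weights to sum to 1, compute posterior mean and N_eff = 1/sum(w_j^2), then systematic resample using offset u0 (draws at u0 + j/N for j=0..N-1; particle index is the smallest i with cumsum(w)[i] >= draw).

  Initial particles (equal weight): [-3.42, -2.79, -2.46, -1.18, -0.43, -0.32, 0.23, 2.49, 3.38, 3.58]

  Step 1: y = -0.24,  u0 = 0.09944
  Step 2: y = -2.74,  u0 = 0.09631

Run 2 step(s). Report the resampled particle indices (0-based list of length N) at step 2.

resampled_idx = [0, 0, 0, 0, 0, 0, 1, 2, 4, 7]

step 1: w=[0.0001, 0.0014, 0.0053, 0.1462, 0.2935, 0.3007, 0.2521, 0.0007, 0.0000, 0.0000]  mean=-0.3526  Neff=3.8236  idx=[3, 4, 4, 4, 5, 5, 5, 6, 6, 7]
step 2: w=[0.6818, 0.0628, 0.0628, 0.0628, 0.0409, 0.0409, 0.0409, 0.0036, 0.0036, 0.0000]  mean=-0.9231  Neff=2.0760  idx=[0, 0, 0, 0, 0, 0, 1, 2, 4, 7]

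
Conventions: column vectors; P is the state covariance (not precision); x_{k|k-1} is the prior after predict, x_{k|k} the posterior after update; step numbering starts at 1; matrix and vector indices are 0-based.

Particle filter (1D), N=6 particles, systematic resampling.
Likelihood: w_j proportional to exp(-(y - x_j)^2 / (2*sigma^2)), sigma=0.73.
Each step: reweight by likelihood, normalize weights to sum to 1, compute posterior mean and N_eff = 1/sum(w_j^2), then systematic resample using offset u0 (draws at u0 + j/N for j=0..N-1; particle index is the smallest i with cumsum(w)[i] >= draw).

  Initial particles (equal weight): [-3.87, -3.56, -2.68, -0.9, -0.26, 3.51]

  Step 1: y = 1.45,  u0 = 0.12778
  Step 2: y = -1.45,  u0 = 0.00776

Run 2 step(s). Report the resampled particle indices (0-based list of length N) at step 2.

resampled_idx = [0, 0, 1, 2, 2, 3]

step 1: w=[0.0000, 0.0000, 0.0000, 0.0634, 0.7261, 0.2105]  mean=0.4931  Neff=1.7376  idx=[4, 4, 4, 4, 5, 5]
step 2: w=[0.2500, 0.2500, 0.2500, 0.2500, 0.0000, 0.0000]  mean=-0.2600  Neff=4.0000  idx=[0, 0, 1, 2, 2, 3]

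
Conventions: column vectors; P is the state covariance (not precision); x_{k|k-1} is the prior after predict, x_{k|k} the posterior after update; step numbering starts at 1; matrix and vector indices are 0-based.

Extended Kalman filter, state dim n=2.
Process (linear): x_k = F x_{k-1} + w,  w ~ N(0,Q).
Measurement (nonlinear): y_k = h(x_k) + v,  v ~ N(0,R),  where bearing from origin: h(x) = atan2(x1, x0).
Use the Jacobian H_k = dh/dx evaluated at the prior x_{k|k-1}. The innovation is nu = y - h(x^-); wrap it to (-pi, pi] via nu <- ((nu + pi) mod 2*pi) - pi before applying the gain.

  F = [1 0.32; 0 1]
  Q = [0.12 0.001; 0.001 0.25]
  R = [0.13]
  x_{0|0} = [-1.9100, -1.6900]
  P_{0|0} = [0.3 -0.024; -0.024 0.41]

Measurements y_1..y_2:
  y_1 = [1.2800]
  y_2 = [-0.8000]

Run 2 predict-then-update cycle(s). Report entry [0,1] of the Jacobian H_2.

step 1: x^-=[-2.4508, -1.6900]  P^-=[0.4466 0.1082; 0.1082 0.6600]  H_jac=[0.1907 -0.2765]  S=[0.1853]  K=[0.2981; -0.8736]  nu=[-2.4653]  x^+=[-3.1858, 0.4637]  P^+=[0.4302 0.1565; 0.1565 0.5186]
step 2: x^-=[-3.0374, 0.4637]  P^-=[0.7034 0.3234; 0.3234 0.7686]  H_jac=[-0.0491 -0.3217]  S=[0.2215]  K=[-0.6258; -1.1882]  nu=[2.4931]  x^+=[-4.5976, -2.4986]  P^+=[0.6167 0.1587; 0.1587 0.4559]

H_jac[0,1] = -0.3217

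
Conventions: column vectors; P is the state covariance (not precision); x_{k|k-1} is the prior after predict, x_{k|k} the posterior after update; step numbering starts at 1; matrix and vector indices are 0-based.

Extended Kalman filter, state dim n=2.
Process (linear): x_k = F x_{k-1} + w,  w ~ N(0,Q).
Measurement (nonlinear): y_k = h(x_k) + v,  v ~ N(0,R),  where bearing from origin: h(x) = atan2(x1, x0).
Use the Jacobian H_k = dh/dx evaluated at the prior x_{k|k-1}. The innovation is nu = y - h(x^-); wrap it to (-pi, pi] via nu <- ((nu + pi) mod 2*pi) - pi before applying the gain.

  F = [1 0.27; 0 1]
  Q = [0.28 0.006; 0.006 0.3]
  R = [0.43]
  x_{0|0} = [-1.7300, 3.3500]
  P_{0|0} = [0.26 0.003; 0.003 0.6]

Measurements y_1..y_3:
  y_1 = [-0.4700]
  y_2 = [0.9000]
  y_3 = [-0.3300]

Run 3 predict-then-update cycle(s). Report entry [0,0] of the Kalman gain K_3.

K[0,0] = -0.4131

step 1: x^-=[-0.8255, 3.3500]  P^-=[0.5854 0.1710; 0.1710 0.9000]  H_jac=[-0.2814 -0.0693]  S=[0.4874]  K=[-0.3623; -0.2268]  nu=[-2.2824]  x^+=[0.0015, 3.8677]  P^+=[0.5214 0.1309; 0.1309 0.8749]
step 2: x^-=[1.0458, 3.8677]  P^-=[0.9359 0.3732; 0.3732 1.1749]  H_jac=[-0.2409 0.0651]  S=[0.4776]  K=[-0.4212; -0.0280]  nu=[-0.4067]  x^+=[1.2171, 3.8790]  P^+=[0.8511 0.3675; 0.3675 1.1746]
step 3: x^-=[2.2644, 3.8790]  P^-=[1.4152 0.6907; 0.6907 1.4746]  H_jac=[-0.1923 0.1122]  S=[0.4711]  K=[-0.4131; 0.0694]  nu=[-1.3724]  x^+=[2.8313, 3.7838]  P^+=[1.3349 0.7042; 0.7042 1.4723]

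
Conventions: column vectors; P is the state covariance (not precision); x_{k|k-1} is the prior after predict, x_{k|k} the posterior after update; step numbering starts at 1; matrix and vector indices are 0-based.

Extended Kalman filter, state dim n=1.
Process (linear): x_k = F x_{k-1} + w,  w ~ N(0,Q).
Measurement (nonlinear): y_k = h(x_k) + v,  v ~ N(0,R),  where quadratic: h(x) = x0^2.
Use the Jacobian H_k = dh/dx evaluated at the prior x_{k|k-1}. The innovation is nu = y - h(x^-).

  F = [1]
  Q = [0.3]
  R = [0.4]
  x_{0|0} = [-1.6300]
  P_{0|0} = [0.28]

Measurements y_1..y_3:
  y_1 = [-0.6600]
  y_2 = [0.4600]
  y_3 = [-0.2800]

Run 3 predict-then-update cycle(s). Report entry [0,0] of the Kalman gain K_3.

K[0,0] = -0.4911

step 1: x^-=[-1.6300]  P^-=[0.5800]  H_jac=[-3.2600]  S=[6.5640]  K=[-0.2881]  nu=[-3.3169]  x^+=[-0.6745]  P^+=[0.0353]
step 2: x^-=[-0.6745]  P^-=[0.3353]  H_jac=[-1.3491]  S=[1.0103]  K=[-0.4478]  nu=[0.0050]  x^+=[-0.6768]  P^+=[0.1328]
step 3: x^-=[-0.6768]  P^-=[0.4328]  H_jac=[-1.3536]  S=[1.1929]  K=[-0.4911]  nu=[-0.7380]  x^+=[-0.3144]  P^+=[0.1451]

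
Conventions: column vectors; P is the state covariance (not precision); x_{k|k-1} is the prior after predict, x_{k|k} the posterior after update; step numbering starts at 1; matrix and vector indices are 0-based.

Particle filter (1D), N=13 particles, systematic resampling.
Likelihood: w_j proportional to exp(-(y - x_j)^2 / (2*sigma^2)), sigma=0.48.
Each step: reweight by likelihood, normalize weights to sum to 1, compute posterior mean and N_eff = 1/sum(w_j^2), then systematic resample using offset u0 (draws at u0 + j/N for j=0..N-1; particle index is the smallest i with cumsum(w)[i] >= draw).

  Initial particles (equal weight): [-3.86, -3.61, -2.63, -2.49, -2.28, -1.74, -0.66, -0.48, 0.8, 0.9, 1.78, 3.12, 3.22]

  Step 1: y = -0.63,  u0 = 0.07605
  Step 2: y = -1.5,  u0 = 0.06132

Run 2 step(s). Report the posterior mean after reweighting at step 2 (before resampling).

post_mean = -0.6013

step 1: w=[0.0000, 0.0000, 0.0001, 0.0003, 0.0013, 0.0338, 0.4890, 0.4666, 0.0058, 0.0030, 0.0000, 0.0000, 0.0000]  mean=-0.6021  Neff=2.1830  idx=[6, 6, 6, 6, 6, 6, 7, 7, 7, 7, 7, 7, 9]
step 2: w=[0.1123, 0.1123, 0.1123, 0.1123, 0.1123, 0.1123, 0.0543, 0.0543, 0.0543, 0.0543, 0.0543, 0.0543, 0.0000]  mean=-0.6013  Neff=10.7031  idx=[0, 1, 1, 2, 3, 3, 4, 5, 6, 7, 8, 10, 11]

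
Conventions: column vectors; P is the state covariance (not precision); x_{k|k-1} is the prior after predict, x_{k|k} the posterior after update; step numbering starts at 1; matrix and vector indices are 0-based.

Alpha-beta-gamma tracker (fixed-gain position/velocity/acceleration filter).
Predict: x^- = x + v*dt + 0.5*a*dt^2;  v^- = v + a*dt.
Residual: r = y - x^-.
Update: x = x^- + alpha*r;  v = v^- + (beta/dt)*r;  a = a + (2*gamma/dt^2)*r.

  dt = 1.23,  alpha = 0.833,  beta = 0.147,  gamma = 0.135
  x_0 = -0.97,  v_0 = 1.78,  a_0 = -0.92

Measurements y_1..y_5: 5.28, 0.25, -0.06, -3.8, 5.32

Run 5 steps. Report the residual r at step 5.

step 1: x_pred=0.5235  r=4.7565  x^+=4.4857  v^+=1.2169  a^+=-0.0711
step 2: x_pred=5.9286  r=-5.6786  x^+=1.1983  v^+=0.4507  a^+=-1.0846
step 3: x_pred=0.9323  r=-0.9923  x^+=0.1057  v^+=-1.0019  a^+=-1.2616
step 4: x_pred=-2.0810  r=-1.7190  x^+=-3.5129  v^+=-2.7591  a^+=-1.5684
step 5: x_pred=-8.0931  r=13.4131  x^+=3.0800  v^+=-3.0853  a^+=0.8253

resid = 13.4131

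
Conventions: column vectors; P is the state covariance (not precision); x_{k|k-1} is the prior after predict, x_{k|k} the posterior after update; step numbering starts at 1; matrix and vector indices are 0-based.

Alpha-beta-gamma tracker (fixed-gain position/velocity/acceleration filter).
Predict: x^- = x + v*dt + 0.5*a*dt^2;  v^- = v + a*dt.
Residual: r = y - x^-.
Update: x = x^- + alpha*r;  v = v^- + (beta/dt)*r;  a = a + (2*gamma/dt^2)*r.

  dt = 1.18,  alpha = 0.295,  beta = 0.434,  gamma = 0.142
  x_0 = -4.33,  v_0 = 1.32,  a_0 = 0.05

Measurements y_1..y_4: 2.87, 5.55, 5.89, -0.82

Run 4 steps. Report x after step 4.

step 1: x_pred=-2.7376  r=5.6076  x^+=-1.0834  v^+=3.4415  a^+=1.1937
step 2: x_pred=3.8087  r=1.7413  x^+=4.3223  v^+=5.4905  a^+=1.5489
step 3: x_pred=11.8795  r=-5.9895  x^+=10.1126  v^+=5.1153  a^+=0.3273
step 4: x_pred=16.3766  r=-17.1966  x^+=11.3036  v^+=-0.8233  a^+=-3.1802

x_post = 11.3036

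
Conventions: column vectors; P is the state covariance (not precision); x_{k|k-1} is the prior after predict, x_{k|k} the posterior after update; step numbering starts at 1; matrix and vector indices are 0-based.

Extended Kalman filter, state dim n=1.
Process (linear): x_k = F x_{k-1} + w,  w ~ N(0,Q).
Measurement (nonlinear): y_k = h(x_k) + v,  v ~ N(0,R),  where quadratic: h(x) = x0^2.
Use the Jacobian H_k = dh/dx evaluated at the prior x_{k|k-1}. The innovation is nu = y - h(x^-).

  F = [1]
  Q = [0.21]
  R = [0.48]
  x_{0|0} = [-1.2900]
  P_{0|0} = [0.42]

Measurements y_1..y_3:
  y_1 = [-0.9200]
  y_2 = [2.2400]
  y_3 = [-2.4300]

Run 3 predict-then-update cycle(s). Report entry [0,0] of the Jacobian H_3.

H_jac[0,0] = -2.1667

step 1: x^-=[-1.2900]  P^-=[0.6300]  H_jac=[-2.5800]  S=[4.6735]  K=[-0.3478]  nu=[-2.5841]  x^+=[-0.3913]  P^+=[0.0647]
step 2: x^-=[-0.3913]  P^-=[0.2747]  H_jac=[-0.7826]  S=[0.6482]  K=[-0.3316]  nu=[2.0869]  x^+=[-1.0834]  P^+=[0.2034]
step 3: x^-=[-1.0834]  P^-=[0.4134]  H_jac=[-2.1667]  S=[2.4208]  K=[-0.3700]  nu=[-3.6037]  x^+=[0.2501]  P^+=[0.0820]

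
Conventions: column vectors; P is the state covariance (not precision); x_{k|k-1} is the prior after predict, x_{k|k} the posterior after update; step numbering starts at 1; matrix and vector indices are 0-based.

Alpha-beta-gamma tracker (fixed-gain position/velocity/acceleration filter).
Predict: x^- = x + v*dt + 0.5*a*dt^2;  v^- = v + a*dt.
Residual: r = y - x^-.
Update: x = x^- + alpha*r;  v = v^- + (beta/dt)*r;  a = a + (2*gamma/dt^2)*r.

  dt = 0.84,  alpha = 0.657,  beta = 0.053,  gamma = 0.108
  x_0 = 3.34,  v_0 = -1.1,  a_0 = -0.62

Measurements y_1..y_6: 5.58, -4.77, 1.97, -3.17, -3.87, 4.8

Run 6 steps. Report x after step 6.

step 1: x_pred=2.1973  r=3.3827  x^+=4.4197  v^+=-1.4074  a^+=0.4155
step 2: x_pred=3.3841  r=-8.1541  x^+=-1.9731  v^+=-1.5728  a^+=-2.0806
step 3: x_pred=-4.0283  r=5.9983  x^+=-0.0874  v^+=-2.9421  a^+=-0.2444
step 4: x_pred=-2.6450  r=-0.5250  x^+=-2.9899  v^+=-3.1805  a^+=-0.4051
step 5: x_pred=-5.8045  r=1.9345  x^+=-4.5335  v^+=-3.3987  a^+=0.1871
step 6: x_pred=-7.3225  r=12.1225  x^+=0.6420  v^+=-2.4767  a^+=3.8980

x_post = 0.6420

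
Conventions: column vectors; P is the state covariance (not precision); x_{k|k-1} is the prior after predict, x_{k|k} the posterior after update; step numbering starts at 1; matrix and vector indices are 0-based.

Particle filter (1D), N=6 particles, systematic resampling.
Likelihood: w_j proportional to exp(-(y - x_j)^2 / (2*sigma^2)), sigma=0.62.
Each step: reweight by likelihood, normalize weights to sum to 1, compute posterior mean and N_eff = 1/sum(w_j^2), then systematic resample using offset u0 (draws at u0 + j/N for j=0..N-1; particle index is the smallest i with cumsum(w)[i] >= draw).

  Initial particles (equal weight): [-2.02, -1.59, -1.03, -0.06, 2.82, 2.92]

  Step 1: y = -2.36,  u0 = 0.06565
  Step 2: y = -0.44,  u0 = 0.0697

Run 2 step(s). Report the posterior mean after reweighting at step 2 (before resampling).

post_mean = -1.7202

step 1: w=[0.6042, 0.3247, 0.0703, 0.0007, 0.0000, 0.0000]  mean=-1.8093  Neff=2.1033  idx=[0, 0, 0, 0, 1, 1]
step 2: w=[0.0757, 0.0757, 0.0757, 0.0757, 0.3486, 0.3486]  mean=-1.7202  Neff=3.7602  idx=[0, 3, 4, 4, 5, 5]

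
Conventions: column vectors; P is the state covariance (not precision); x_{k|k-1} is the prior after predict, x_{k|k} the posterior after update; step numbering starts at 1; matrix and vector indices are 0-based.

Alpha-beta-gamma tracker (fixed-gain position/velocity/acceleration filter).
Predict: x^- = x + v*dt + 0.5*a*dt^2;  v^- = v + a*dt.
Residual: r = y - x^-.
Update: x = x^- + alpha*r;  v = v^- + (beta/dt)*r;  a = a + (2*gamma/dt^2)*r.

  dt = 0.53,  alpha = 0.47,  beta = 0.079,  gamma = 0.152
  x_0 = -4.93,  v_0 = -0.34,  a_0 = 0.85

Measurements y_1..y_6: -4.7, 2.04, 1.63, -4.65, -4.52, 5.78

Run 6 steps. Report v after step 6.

v_post = 0.7890

step 1: x_pred=-4.9908  r=0.2908  x^+=-4.8541  v^+=0.1538  a^+=1.1647
step 2: x_pred=-4.6090  r=6.6490  x^+=-1.4840  v^+=1.7622  a^+=8.3605
step 3: x_pred=0.6242  r=1.0058  x^+=1.0970  v^+=6.3432  a^+=9.4490
step 4: x_pred=5.7860  r=-10.4360  x^+=0.8811  v^+=9.7956  a^+=-1.8452
step 5: x_pred=5.8136  r=-10.3336  x^+=0.9568  v^+=7.2774  a^+=-13.0286
step 6: x_pred=2.9840  r=2.7960  x^+=4.2981  v^+=0.7890  a^+=-10.0026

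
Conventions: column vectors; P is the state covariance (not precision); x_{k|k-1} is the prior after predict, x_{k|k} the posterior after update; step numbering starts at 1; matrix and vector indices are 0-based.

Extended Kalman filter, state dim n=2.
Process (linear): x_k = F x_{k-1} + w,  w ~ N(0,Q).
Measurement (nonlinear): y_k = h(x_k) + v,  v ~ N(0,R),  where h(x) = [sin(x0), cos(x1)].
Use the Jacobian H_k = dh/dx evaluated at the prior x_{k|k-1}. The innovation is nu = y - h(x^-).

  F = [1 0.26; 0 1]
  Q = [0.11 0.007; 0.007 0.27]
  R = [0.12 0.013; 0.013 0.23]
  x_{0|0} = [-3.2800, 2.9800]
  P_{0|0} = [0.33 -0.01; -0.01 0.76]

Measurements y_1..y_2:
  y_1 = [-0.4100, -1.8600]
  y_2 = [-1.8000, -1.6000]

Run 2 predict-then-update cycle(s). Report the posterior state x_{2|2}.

step 1: x^-=[-2.5052, 2.9800]  P^-=[0.4862 0.1946; 0.1946 1.0300]  H_jac=[-0.8042 0.0000; 0.0000 -0.1609]  S=[0.4345 0.0382; 0.0382 0.2567]  K=[-0.9010 0.0120; -0.3075 -0.5999]  nu=[0.1843, -0.8730]  x^+=[-2.6818, 3.4471]  P^+=[0.1342 0.0556; 0.0556 0.8825]
step 2: x^-=[-1.7855, 3.4471]  P^-=[0.3328 0.2920; 0.2920 1.1525]  H_jac=[-0.2131 0.0000; 0.0000 0.3008]  S=[0.1351 -0.0057; -0.0057 0.3342]  K=[-0.5141 0.2540; -0.4170 1.0299]  nu=[-0.8230, -0.6463]  x^+=[-1.5266, 3.1247]  P^+=[0.2740 0.1720; 0.1720 0.7696]

x_post = [-1.5266, 3.1247]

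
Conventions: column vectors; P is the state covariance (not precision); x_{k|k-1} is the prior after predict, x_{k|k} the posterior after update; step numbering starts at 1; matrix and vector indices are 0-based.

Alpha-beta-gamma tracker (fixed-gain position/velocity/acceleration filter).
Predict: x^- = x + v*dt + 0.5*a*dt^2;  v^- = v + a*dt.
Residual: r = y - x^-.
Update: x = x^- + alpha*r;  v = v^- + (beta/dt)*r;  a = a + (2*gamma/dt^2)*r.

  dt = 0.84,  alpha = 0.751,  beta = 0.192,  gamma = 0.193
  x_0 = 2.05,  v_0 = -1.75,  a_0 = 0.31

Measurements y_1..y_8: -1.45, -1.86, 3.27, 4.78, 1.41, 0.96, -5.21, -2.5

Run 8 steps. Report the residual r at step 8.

resid = 2.5040

step 1: x_pred=0.6894  r=-2.1394  x^+=-0.9173  v^+=-1.9786  a^+=-0.8603
step 2: x_pred=-2.8829  r=1.0229  x^+=-2.1147  v^+=-2.4675  a^+=-0.3008
step 3: x_pred=-4.2935  r=7.5635  x^+=1.3867  v^+=-0.9914  a^+=3.8368
step 4: x_pred=1.9076  r=2.8724  x^+=4.0648  v^+=2.8881  a^+=5.4082
step 5: x_pred=8.3988  r=-6.9888  x^+=3.1502  v^+=5.8336  a^+=1.5850
step 6: x_pred=8.6096  r=-7.6496  x^+=2.8647  v^+=5.4165  a^+=-2.5998
step 7: x_pred=6.4974  r=-11.7074  x^+=-2.2949  v^+=0.5567  a^+=-9.0043
step 8: x_pred=-5.0040  r=2.5040  x^+=-3.1235  v^+=-6.4346  a^+=-7.6345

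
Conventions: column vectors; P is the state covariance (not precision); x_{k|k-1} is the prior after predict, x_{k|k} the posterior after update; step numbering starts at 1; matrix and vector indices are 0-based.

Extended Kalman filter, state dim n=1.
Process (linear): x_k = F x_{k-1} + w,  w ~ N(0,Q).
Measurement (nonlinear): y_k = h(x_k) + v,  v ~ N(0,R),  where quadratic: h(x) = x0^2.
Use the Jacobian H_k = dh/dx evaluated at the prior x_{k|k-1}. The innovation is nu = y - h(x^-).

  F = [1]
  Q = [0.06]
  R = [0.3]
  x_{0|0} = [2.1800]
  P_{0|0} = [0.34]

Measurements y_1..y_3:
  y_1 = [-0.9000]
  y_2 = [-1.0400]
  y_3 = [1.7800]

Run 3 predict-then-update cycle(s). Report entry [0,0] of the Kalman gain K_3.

step 1: x^-=[2.1800]  P^-=[0.4000]  H_jac=[4.3600]  S=[7.9038]  K=[0.2207]  nu=[-5.6524]  x^+=[0.9328]  P^+=[0.0152]
step 2: x^-=[0.9328]  P^-=[0.0752]  H_jac=[1.8656]  S=[0.5617]  K=[0.2497]  nu=[-1.9101]  x^+=[0.4558]  P^+=[0.0402]
step 3: x^-=[0.4558]  P^-=[0.1002]  H_jac=[0.9116]  S=[0.3832]  K=[0.2382]  nu=[1.5722]  x^+=[0.8304]  P^+=[0.0784]

K[0,0] = 0.2382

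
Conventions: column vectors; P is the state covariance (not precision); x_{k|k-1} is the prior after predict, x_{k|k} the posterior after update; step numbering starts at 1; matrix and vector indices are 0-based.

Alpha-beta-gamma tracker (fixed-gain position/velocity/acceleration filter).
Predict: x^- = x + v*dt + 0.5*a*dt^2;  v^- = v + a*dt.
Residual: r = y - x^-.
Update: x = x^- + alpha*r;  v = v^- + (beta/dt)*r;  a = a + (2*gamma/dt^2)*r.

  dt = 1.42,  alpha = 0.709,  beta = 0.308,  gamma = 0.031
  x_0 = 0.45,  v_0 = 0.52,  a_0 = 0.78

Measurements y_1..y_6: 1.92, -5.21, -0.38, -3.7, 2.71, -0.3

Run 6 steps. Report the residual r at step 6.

resid = -5.2772

step 1: x_pred=1.9748  r=-0.0548  x^+=1.9359  v^+=1.6157  a^+=0.7783
step 2: x_pred=5.0150  r=-10.2250  x^+=-2.2345  v^+=0.5031  a^+=0.4639
step 3: x_pred=-1.0524  r=0.6724  x^+=-0.5757  v^+=1.3077  a^+=0.4846
step 4: x_pred=1.7699  r=-5.4699  x^+=-2.1083  v^+=0.8094  a^+=0.3164
step 5: x_pred=-0.6399  r=3.3499  x^+=1.7352  v^+=1.9853  a^+=0.4194
step 6: x_pred=4.9772  r=-5.2772  x^+=1.2357  v^+=1.4362  a^+=0.2571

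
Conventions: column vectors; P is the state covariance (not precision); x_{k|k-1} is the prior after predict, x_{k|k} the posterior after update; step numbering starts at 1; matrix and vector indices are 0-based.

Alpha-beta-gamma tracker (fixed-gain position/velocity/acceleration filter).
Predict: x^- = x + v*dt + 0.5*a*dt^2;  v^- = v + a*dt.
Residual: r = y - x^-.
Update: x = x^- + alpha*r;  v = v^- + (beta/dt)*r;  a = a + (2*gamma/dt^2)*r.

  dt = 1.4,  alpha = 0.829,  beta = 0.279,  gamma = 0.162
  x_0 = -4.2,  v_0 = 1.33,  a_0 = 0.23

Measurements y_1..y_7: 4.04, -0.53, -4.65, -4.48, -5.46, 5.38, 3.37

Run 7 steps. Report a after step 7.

step 1: x_pred=-2.1126  r=6.1526  x^+=2.9879  v^+=2.8781  a^+=1.2471
step 2: x_pred=8.2394  r=-8.7694  x^+=0.9696  v^+=2.8764  a^+=-0.2026
step 3: x_pred=4.7980  r=-9.4480  x^+=-3.0344  v^+=0.7099  a^+=-1.7644
step 4: x_pred=-3.7696  r=-0.7104  x^+=-4.3585  v^+=-1.9018  a^+=-1.8818
step 5: x_pred=-8.8652  r=3.4052  x^+=-6.0423  v^+=-3.8577  a^+=-1.3189
step 6: x_pred=-12.7356  r=18.1156  x^+=2.2822  v^+=-2.0940  a^+=1.6757
step 7: x_pred=0.9928  r=2.3772  x^+=2.9635  v^+=0.7257  a^+=2.0687

a_post = 2.0687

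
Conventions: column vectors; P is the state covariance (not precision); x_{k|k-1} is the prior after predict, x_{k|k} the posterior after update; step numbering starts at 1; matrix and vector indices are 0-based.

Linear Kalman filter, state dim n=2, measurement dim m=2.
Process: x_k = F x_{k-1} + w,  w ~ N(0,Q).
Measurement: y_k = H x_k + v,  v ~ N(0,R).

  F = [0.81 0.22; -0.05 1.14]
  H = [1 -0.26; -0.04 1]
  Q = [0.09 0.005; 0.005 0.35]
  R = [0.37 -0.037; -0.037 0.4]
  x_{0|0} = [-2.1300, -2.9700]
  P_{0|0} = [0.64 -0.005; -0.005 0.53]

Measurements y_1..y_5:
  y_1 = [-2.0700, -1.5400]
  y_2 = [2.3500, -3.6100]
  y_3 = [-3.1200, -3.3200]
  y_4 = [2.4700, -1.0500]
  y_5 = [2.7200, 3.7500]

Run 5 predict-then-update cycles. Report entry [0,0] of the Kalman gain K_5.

K[0,0] = 0.3413

step 1: x^-=[-2.3787, -3.2793]  P^-=[0.5338 0.1074; 0.1074 1.0410]  S=[0.9183 -0.2204; -0.2204 1.4332]  K=[0.5870 0.1503; -0.0043 0.7227]  nu=[-0.5439, 1.6442]  x^+=[-2.4508, -2.0888]  P^+=[0.2239 0.0474; 0.0474 0.2911]
step 2: x^-=[-2.4447, -2.2587]  P^-=[0.2679 0.1122; 0.1122 0.7235]  S=[0.6285 -0.1225; -0.1225 1.1149]  K=[0.4063 0.1356; 0.0050 0.6454]  nu=[4.2074, -1.4491]  x^+=[-0.9318, -3.1731]  P^+=[0.1571 0.0455; 0.0455 0.2598]
step 3: x^-=[-1.4528, -3.5708]  P^-=[0.2219 0.1053; 0.1053 0.6828]  S=[0.5833 -0.1170; -0.1170 1.0748]  K=[0.3593 0.1288; 0.0029 0.6317]  nu=[-2.5956, 0.1926]  x^+=[-2.3606, -3.4566]  P^+=[0.1396 0.0438; 0.0438 0.2543]
step 4: x^-=[-2.6726, -3.8225]  P^-=[0.2095 0.1031; 0.1031 0.6759]  S=[0.5716 -0.1169; -0.1169 1.0680]  K=[0.3455 0.1265; 0.0017 0.6292]  nu=[4.1487, 2.6656]  x^+=[-0.9018, -2.1384]  P^+=[0.1344 0.0432; 0.0432 0.2533]
step 5: x^-=[-1.2009, -2.3927]  P^-=[0.2058 0.1025; 0.1025 0.6747]  S=[0.5681 -0.1171; -0.1171 1.0668]  K=[0.3413 0.1258; 0.0012 0.6287]  nu=[3.2988, 6.0946]  x^+=[0.6919, 1.4432]  P^+=[0.1328 0.0430; 0.0430 0.2532]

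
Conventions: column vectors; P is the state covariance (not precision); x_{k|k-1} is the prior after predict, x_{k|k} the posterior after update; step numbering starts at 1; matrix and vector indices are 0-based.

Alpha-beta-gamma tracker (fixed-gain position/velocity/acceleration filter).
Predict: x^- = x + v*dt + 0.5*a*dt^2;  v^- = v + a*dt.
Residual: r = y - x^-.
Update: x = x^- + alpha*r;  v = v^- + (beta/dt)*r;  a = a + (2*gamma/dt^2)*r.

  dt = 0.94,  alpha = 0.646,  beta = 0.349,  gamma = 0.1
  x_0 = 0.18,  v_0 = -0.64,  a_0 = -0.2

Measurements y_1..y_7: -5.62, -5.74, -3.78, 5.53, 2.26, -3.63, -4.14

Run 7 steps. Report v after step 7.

step 1: x_pred=-0.5100  r=-5.1100  x^+=-3.8110  v^+=-2.7252  a^+=-1.3566
step 2: x_pred=-6.9721  r=1.2321  x^+=-6.1762  v^+=-3.5430  a^+=-1.0778
step 3: x_pred=-9.9828  r=6.2028  x^+=-5.9758  v^+=-2.2532  a^+=0.3262
step 4: x_pred=-7.9496  r=13.4796  x^+=0.7582  v^+=3.0582  a^+=3.3773
step 5: x_pred=5.1250  r=-2.8650  x^+=3.2742  v^+=5.1691  a^+=2.7288
step 6: x_pred=9.3388  r=-12.9688  x^+=0.9609  v^+=2.9192  a^+=-0.2066
step 7: x_pred=3.6137  r=-7.7537  x^+=-1.3952  v^+=-0.1538  a^+=-1.9616

v_post = -0.1538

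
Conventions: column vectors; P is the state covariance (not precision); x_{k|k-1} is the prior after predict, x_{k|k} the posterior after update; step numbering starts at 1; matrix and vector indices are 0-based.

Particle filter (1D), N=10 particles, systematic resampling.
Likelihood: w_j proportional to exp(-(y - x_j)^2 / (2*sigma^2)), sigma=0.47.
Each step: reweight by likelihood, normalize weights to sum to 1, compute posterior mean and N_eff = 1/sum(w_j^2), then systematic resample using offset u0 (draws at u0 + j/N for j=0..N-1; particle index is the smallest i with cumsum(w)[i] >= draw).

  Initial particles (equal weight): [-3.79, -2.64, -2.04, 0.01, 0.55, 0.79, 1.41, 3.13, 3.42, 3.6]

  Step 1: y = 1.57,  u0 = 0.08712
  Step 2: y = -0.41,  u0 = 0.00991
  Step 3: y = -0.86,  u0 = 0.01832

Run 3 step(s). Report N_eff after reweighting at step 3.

step 1: w=[0.0000, 0.0000, 0.0000, 0.0031, 0.0730, 0.1942, 0.7262, 0.0031, 0.0003, 0.0001]  mean=1.2286  Neff=1.7532  idx=[5, 5, 6, 6, 6, 6, 6, 6, 6, 6]
step 2: w=[0.4727, 0.4727, 0.0068, 0.0068, 0.0068, 0.0068, 0.0068, 0.0068, 0.0068, 0.0068]  mean=0.8238  Neff=2.2358  idx=[0, 0, 0, 0, 0, 1, 1, 1, 1, 1]
step 3: w=[0.1000, 0.1000, 0.1000, 0.1000, 0.1000, 0.1000, 0.1000, 0.1000, 0.1000, 0.1000]  mean=0.7900  Neff=10.0000  idx=[0, 1, 2, 3, 4, 5, 6, 7, 8, 9]

N_eff = 10.0000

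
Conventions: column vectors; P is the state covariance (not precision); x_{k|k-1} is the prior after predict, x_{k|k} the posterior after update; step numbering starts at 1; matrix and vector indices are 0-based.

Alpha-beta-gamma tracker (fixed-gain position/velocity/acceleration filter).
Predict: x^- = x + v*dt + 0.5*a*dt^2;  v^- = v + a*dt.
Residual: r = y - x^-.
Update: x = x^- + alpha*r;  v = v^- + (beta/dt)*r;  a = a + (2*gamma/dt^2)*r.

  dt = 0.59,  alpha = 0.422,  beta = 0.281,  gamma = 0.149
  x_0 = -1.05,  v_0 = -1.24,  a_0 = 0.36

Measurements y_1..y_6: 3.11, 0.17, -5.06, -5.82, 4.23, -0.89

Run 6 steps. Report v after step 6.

step 1: x_pred=-1.7189  r=4.8289  x^+=0.3189  v^+=1.2723  a^+=4.4939
step 2: x_pred=1.8517  r=-1.6817  x^+=1.1420  v^+=3.1228  a^+=3.0543
step 3: x_pred=3.5160  r=-8.5760  x^+=-0.1030  v^+=0.8403  a^+=-4.2875
step 4: x_pred=-0.3535  r=-5.4665  x^+=-2.6604  v^+=-4.2929  a^+=-8.9672
step 5: x_pred=-6.7539  r=10.9839  x^+=-2.1187  v^+=-4.3522  a^+=0.4359
step 6: x_pred=-4.6106  r=3.7206  x^+=-3.0405  v^+=-2.3230  a^+=3.6210

v_post = -2.3230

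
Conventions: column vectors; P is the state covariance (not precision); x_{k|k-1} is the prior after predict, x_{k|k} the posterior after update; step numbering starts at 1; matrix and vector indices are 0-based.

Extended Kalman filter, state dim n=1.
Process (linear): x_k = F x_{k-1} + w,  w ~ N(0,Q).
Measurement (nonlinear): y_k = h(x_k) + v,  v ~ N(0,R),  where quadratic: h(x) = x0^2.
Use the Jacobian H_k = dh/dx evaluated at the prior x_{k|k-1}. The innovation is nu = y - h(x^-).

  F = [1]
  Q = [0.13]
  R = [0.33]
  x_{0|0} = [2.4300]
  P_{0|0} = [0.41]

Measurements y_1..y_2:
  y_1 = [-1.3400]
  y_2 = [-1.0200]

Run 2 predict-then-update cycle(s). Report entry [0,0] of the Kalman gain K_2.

K[0,0] = 0.3195

step 1: x^-=[2.4300]  P^-=[0.5400]  H_jac=[4.8600]  S=[13.0846]  K=[0.2006]  nu=[-7.2449]  x^+=[0.9769]  P^+=[0.0136]
step 2: x^-=[0.9769]  P^-=[0.1436]  H_jac=[1.9538]  S=[0.8782]  K=[0.3195]  nu=[-1.9743]  x^+=[0.3461]  P^+=[0.0540]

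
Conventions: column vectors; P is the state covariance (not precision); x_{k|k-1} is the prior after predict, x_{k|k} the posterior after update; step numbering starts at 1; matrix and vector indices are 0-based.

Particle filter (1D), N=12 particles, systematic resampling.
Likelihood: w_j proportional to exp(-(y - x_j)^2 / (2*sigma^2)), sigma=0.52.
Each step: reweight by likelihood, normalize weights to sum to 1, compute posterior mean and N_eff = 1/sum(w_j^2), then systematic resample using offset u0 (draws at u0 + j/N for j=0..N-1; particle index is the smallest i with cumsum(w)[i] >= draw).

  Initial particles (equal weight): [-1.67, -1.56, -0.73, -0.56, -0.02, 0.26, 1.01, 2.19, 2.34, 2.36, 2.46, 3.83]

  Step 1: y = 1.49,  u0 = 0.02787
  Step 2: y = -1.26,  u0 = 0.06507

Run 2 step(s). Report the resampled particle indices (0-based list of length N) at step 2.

step 1: w=[0.0000, 0.0000, 0.0001, 0.0002, 0.0081, 0.0335, 0.3591, 0.2222, 0.1446, 0.1356, 0.0965, 0.0000]  mean=1.7537  Neff=4.3833  idx=[5, 6, 6, 6, 6, 7, 7, 7, 8, 9, 9, 10]
step 2: w=[0.9796, 0.0051, 0.0051, 0.0051, 0.0051, 0.0000, 0.0000, 0.0000, 0.0000, 0.0000, 0.0000, 0.0000]  mean=0.2753  Neff=1.0420  idx=[0, 0, 0, 0, 0, 0, 0, 0, 0, 0, 0, 1]

resampled_idx = [0, 0, 0, 0, 0, 0, 0, 0, 0, 0, 0, 1]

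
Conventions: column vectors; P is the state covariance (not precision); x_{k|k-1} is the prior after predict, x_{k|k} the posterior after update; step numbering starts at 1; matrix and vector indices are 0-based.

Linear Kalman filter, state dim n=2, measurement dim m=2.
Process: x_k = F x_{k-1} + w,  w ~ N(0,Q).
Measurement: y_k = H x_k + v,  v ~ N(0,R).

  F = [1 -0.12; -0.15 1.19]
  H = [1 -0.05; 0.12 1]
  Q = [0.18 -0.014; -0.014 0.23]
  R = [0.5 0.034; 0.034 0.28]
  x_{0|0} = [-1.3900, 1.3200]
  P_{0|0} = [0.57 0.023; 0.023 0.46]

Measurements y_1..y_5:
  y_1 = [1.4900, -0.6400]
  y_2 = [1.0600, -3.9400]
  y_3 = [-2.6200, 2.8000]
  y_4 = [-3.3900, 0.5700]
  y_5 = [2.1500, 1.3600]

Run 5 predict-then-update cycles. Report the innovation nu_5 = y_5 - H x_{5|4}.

innov = [4.4082, -0.0103]

step 1: x^-=[-1.5484, 1.7793]  P^-=[0.7511 -0.1374; -0.1374 0.8860]  S=[1.2671 -0.0567; -0.0567 1.1439]  K=[0.5977 -0.0117; -0.1096 0.7547]  nu=[3.1274, -2.2335]  x^+=[0.3469, -0.2492]  P^+=[0.2975 -0.0186; -0.0186 0.2098]
step 2: x^-=[0.3768, -0.3485]  P^-=[0.4850 -0.1111; -0.1111 0.5405]  S=[0.9975 -0.0453; -0.0453 0.8008]  K=[0.4901 -0.0384; -0.1089 0.6521]  nu=[0.6658, -3.6367]  x^+=[0.8426, -2.7926]  P^+=[0.2426 -0.0232; -0.0232 0.1817]
step 3: x^-=[1.1777, -3.4496]  P^-=[0.4308 -0.1043; -0.1043 0.5010]  S=[0.9424 -0.0431; -0.0431 0.7622]  K=[0.4606 -0.0430; -0.1083 0.6348]  nu=[-3.9702, 6.1083]  x^+=[-0.9140, 0.8578]  P^+=[0.2277 -0.0237; -0.0237 0.1769]
step 4: x^-=[-1.0170, 1.1579]  P^-=[0.4159 -0.1021; -0.1021 0.4941]  S=[0.9273 -0.0422; -0.0422 0.7556]  K=[0.4520 -0.0437; -0.1079 0.6317]  nu=[-2.3151, -0.4659]  x^+=[-2.0430, 1.1135]  P^+=[0.2233 -0.0237; -0.0237 0.1760]
step 5: x^-=[-2.1766, 1.6315]  P^-=[0.4115 -0.1012; -0.1012 0.4928]  S=[0.9229 -0.0419; -0.0419 0.7544]  K=[0.4494 -0.0438; -0.1078 0.6311]  nu=[4.4082, -0.0103]  x^+=[-0.1950, 1.1500]  P^+=[0.2220 -0.0236; -0.0236 0.1759]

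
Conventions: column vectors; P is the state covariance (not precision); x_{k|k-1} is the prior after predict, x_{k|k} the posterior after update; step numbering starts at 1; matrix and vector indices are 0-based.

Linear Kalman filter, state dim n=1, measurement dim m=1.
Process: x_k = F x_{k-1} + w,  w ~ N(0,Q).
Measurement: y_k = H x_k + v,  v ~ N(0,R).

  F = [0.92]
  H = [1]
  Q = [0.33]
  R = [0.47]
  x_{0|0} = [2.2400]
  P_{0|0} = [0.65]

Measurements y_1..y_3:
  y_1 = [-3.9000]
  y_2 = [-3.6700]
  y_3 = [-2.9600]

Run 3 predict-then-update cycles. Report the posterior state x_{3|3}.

x_post = [-2.7776]

step 1: x^-=[2.0608]  P^-=[0.8802]  S=[1.3502]  K=[0.6519]  nu=[-5.9608]  x^+=[-1.8250]  P^+=[0.3064]
step 2: x^-=[-1.6790]  P^-=[0.5893]  S=[1.0593]  K=[0.5563]  nu=[-1.9910]  x^+=[-2.7866]  P^+=[0.2615]
step 3: x^-=[-2.5637]  P^-=[0.5513]  S=[1.0213]  K=[0.5398]  nu=[-0.3963]  x^+=[-2.7776]  P^+=[0.2537]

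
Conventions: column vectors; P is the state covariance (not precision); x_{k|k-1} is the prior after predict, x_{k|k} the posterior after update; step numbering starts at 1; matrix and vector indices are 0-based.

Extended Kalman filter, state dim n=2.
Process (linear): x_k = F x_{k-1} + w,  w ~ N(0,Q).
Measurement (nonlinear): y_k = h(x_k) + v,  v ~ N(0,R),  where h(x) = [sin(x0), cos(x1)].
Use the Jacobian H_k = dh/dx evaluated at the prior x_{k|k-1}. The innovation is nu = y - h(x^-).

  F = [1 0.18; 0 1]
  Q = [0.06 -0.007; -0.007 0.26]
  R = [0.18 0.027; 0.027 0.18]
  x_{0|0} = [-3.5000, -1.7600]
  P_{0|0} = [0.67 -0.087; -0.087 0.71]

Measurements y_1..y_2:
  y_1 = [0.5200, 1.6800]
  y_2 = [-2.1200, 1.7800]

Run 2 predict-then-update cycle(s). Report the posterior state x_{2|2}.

step 1: x^-=[-3.8168, -1.7600]  P^-=[0.7217 0.0338; 0.0338 0.9700]  H_jac=[-0.7806 0.0000; 0.0000 0.9822]  S=[0.6197 0.0011; 0.0011 1.1157]  K=[-0.9091 0.0306; -0.0441 0.8539]  nu=[-0.1051, 1.8681]  x^+=[-3.6641, -0.1601]  P^+=[0.2086 -0.0194; -0.0194 0.1553]
step 2: x^-=[-3.6929, -0.1601]  P^-=[0.2666 0.0016; 0.0016 0.4153]  H_jac=[-0.8519 0.0000; 0.0000 0.1594]  S=[0.3735 0.0268; 0.0268 0.1906]  K=[-0.6144 0.0877; -0.0288 0.3515]  nu=[-2.6438, 0.7928]  x^+=[-1.9990, 0.1947]  P^+=[0.1271 -0.0051; -0.0051 0.3920]

x_post = [-1.9990, 0.1947]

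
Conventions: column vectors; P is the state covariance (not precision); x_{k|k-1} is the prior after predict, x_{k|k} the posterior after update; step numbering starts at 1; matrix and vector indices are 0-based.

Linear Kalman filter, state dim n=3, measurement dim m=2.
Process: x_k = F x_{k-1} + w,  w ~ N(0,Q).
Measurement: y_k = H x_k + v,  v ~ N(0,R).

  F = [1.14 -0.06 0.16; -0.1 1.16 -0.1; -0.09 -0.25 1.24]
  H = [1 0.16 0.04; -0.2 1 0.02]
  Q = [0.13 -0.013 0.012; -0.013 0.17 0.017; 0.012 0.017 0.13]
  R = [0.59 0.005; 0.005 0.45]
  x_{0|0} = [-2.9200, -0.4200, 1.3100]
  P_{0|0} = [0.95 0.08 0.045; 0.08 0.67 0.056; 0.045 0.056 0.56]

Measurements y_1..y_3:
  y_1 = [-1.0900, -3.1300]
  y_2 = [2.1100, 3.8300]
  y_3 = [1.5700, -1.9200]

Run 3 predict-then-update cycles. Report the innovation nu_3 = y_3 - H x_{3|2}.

step 1: x^-=[-3.0940, -0.3262, 1.9922]  P^-=[1.3858 -0.0657 0.0699; -0.0657 1.0560 -0.1678; 0.0699 -0.1678 0.9995]  S=[1.9868 -0.1724; -0.1724 1.5809]  K=[0.6813 -0.1417; 0.1081 0.6860; 0.0332 -0.0987]  nu=[1.9765, -3.4624]  x^+=[-1.2568, -2.4877, 2.3996]  P^+=[0.3985 0.0195 -0.0096; 0.0195 0.3145 -0.0658; -0.0096 -0.0658 0.9807]
step 2: x^-=[-0.8995, -3.0000, 3.7105]  P^-=[0.6692 -0.0814 0.1590; -0.0814 0.6175 -0.2889; 0.1590 -0.2889 1.7047]  S=[1.2607 -0.1181; -0.1181 1.1146]  K=[0.5128 -0.1359; 0.0580 0.5695; 0.1207 -0.2444]  nu=[3.3411, 6.5759]  x^+=[-0.0801, 0.9387, 2.5067]  P^+=[0.3006 0.0010 0.0273; 0.0010 0.2595 -0.1362; 0.0273 -0.1362 1.6128]
step 3: x^-=[0.2534, 0.8462, 2.8808]  P^-=[0.5753 -0.1195 0.3585; -0.1195 0.5702 -0.4580; 0.3585 -0.4580 2.7069]  S=[1.1689 -0.1478; -0.1478 1.0709]  K=[0.4695 -0.1475; 0.0298 0.5503; 0.2854 -0.4047]  nu=[1.0660, -2.7732]  x^+=[1.1630, -0.6482, 4.3074]  P^+=[0.2739 -0.0113 0.1036; -0.0113 0.2497 -0.2080; 0.1036 -0.2080 2.4021]

innov = [1.0660, -2.7732]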